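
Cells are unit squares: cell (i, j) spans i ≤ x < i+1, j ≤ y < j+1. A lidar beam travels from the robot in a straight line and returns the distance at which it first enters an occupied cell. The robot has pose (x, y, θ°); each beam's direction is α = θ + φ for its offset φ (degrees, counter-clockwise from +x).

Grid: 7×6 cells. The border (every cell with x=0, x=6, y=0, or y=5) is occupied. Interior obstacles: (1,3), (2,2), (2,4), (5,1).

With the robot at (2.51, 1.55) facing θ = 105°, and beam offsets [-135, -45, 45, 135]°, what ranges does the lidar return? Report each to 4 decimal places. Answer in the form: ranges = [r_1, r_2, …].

ranges = [1.1000, 0.5196, 1.7436, 0.6351]

beam 1: φ=-135°, α=330°
  dir = (cos 330°, sin 330°) = (0.8660, -0.5000); from cell (2,1)
  next x-line at t=0.5658, next y-line at t=1.1000; Δt_x=1.1547, Δt_y=2.0000
    x: enter (3,1) at t=0.5658
    y: enter (3,0) at t=1.1000 ← occupied
  → r_1 = 1.1000
beam 2: φ=-45°, α=60°
  dir = (cos 60°, sin 60°) = (0.5000, 0.8660); from cell (2,1)
  next x-line at t=0.9800, next y-line at t=0.5196; Δt_x=2.0000, Δt_y=1.1547
    y: enter (2,2) at t=0.5196 ← occupied
  → r_2 = 0.5196
beam 3: φ=45°, α=150°
  dir = (cos 150°, sin 150°) = (-0.8660, 0.5000); from cell (2,1)
  next x-line at t=0.5889, next y-line at t=0.9000; Δt_x=1.1547, Δt_y=2.0000
    x: enter (1,1) at t=0.5889
    y: enter (1,2) at t=0.9000
    x: enter (0,2) at t=1.7436 ← occupied
  → r_3 = 1.7436
beam 4: φ=135°, α=240°
  dir = (cos 240°, sin 240°) = (-0.5000, -0.8660); from cell (2,1)
  next x-line at t=1.0200, next y-line at t=0.6351; Δt_x=2.0000, Δt_y=1.1547
    y: enter (2,0) at t=0.6351 ← occupied
  → r_4 = 0.6351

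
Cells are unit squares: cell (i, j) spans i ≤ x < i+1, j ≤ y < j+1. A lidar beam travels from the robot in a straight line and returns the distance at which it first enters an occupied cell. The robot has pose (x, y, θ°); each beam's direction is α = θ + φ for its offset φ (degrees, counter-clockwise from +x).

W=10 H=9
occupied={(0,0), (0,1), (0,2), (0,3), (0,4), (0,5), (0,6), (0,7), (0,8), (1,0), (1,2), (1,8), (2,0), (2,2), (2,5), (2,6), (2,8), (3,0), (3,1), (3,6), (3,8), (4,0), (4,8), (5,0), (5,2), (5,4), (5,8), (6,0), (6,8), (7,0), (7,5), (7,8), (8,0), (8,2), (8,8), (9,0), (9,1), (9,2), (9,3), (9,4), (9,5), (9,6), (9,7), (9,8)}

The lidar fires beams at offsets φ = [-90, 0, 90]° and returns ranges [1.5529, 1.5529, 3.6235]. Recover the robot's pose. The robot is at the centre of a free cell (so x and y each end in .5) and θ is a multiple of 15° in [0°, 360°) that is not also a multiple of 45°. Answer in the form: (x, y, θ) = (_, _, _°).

(x, y, θ) = (5.5, 6.5, 285°)

Enumerate (i+0.5, j+0.5, θ) over the 46 free cells and 16 admissible headings. For each, cast all 3 beams and compare to the given ranges.
  (6.5, 2.5, 300°): beam 1 = 0.5774 ≠ 1.5529 ✗
  (1.5, 7.5, 330°): beam 1 = 1.0000 ≠ 1.5529 ✗
  (1.5, 1.5, 105°): beam 2 = 0.5176 ≠ 1.5529 ✗
  (4.5, 1.5, 240°): beam 1 = 0.5774 ≠ 1.5529 ✗
  …
  (5.5, 6.5, 285°): r_1=1.5529, r_2=1.5529, r_3=3.6235 — all match ✓
Only this pose fits every beam.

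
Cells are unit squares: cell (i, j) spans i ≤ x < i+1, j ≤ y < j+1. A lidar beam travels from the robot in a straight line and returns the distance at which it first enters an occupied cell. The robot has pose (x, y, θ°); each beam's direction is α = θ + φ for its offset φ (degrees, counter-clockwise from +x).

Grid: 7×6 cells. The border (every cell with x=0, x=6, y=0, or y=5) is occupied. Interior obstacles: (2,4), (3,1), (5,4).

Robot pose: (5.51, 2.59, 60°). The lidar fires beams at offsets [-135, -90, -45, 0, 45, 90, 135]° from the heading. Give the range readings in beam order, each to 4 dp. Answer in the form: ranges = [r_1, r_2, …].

beam 1: φ=-135°, α=285°
  direction (0.2588, -0.9659); cell (5,2); t to first gridline: x 1.8932, y 0.6108 (then +3.8637 / +1.0353)
    (5,1) via y @ 0.6108
    (5,0) via y @ 1.6461  # hit
  → r_1 = 1.6461
beam 2: φ=-90°, α=330°
  direction (0.8660, -0.5000); cell (5,2); t to first gridline: x 0.5658, y 1.1800 (then +1.1547 / +2.0000)
    (6,2) via x @ 0.5658  # hit
  → r_2 = 0.5658
beam 3: φ=-45°, α=15°
  direction (0.9659, 0.2588); cell (5,2); t to first gridline: x 0.5073, y 1.5841 (then +1.0353 / +3.8637)
    (6,2) via x @ 0.5073  # hit
  → r_3 = 0.5073
beam 4: φ=0°, α=60°
  direction (0.5000, 0.8660); cell (5,2); t to first gridline: x 0.9800, y 0.4734 (then +2.0000 / +1.1547)
    (5,3) via y @ 0.4734
    (6,3) via x @ 0.9800  # hit
  → r_4 = 0.9800
beam 5: φ=45°, α=105°
  direction (-0.2588, 0.9659); cell (5,2); t to first gridline: x 1.9705, y 0.4245 (then +3.8637 / +1.0353)
    (5,3) via y @ 0.4245
    (5,4) via y @ 1.4597  # hit
  → r_5 = 1.4597
beam 6: φ=90°, α=150°
  direction (-0.8660, 0.5000); cell (5,2); t to first gridline: x 0.5889, y 0.8200 (then +1.1547 / +2.0000)
    (4,2) via x @ 0.5889
    (4,3) via y @ 0.8200
    (3,3) via x @ 1.7436
    (3,4) via y @ 2.8200
    (2,4) via x @ 2.8983  # hit
  → r_6 = 2.8983
beam 7: φ=135°, α=195°
  direction (-0.9659, -0.2588); cell (5,2); t to first gridline: x 0.5280, y 2.2796 (then +1.0353 / +3.8637)
    (4,2) via x @ 0.5280
    (3,2) via x @ 1.5633
    (3,1) via y @ 2.2796  # hit
  → r_7 = 2.2796

ranges = [1.6461, 0.5658, 0.5073, 0.9800, 1.4597, 2.8983, 2.2796]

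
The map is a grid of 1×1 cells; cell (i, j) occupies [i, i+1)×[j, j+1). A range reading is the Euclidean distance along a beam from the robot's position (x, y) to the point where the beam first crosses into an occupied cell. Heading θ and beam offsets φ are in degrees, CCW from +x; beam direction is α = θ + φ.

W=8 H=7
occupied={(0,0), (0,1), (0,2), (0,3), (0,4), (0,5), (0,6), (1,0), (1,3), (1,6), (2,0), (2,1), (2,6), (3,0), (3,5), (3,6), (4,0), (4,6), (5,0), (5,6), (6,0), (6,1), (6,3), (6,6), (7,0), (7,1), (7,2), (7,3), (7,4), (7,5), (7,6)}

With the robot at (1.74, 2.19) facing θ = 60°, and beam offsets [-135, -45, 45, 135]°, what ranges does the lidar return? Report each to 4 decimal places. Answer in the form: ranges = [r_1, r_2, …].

ranges = [1.0046, 4.4103, 0.8386, 0.7661]

beam 1: φ=-135°, α=285°
  d=(0.2588,-0.9659)  start (1,2)  tX=1.0046 tY=0.1967  stride 1/|dx|=3.8637 1/|dy|=1.0353
    cross y-line → (1,1), t=0.1967
    cross x-line → (2,1), t=1.0046 (wall)
  → r_1 = 1.0046
beam 2: φ=-45°, α=15°
  d=(0.9659,0.2588)  start (1,2)  tX=0.2692 tY=3.1296  stride 1/|dx|=1.0353 1/|dy|=3.8637
    cross x-line → (2,2), t=0.2692
    cross x-line → (3,2), t=1.3044
    cross x-line → (4,2), t=2.3397
    cross y-line → (4,3), t=3.1296
    cross x-line → (5,3), t=3.3750
    cross x-line → (6,3), t=4.4103 (wall)
  → r_2 = 4.4103
beam 3: φ=45°, α=105°
  d=(-0.2588,0.9659)  start (1,2)  tX=2.8591 tY=0.8386  stride 1/|dx|=3.8637 1/|dy|=1.0353
    cross y-line → (1,3), t=0.8386 (wall)
  → r_3 = 0.8386
beam 4: φ=135°, α=195°
  d=(-0.9659,-0.2588)  start (1,2)  tX=0.7661 tY=0.7341  stride 1/|dx|=1.0353 1/|dy|=3.8637
    cross y-line → (1,1), t=0.7341
    cross x-line → (0,1), t=0.7661 (wall)
  → r_4 = 0.7661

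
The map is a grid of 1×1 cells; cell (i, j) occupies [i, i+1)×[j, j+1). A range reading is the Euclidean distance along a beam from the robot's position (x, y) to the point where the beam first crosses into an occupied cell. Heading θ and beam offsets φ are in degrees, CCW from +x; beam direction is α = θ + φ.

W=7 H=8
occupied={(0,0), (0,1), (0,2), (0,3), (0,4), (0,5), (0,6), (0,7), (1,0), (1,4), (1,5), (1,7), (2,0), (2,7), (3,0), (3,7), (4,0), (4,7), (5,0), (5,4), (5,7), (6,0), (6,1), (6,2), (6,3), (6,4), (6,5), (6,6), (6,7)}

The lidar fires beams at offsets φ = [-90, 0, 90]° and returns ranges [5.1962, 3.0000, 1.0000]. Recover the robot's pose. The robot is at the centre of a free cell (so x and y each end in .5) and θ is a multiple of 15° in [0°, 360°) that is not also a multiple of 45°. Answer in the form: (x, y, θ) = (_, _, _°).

(x, y, θ) = (5.5, 2.5, 210°)

Enumerate (i+0.5, j+0.5, θ) over the 27 free cells and 16 admissible headings. For each, cast all 3 beams and compare to the given ranges.
  (3.5, 1.5, 255°): beam 1 = 2.5882 ≠ 5.1962 ✗
  (1.5, 6.5, 285°): beam 1 = 0.5176 ≠ 5.1962 ✗
  (5.5, 1.5, 210°): beam 1 = 6.3509 ≠ 5.1962 ✗
  (3.5, 2.5, 345°): beam 1 = 1.5529 ≠ 5.1962 ✗
  …
  (5.5, 2.5, 210°): r_1=5.1962, r_2=3.0000, r_3=1.0000 — all match ✓
No second candidate reproduces the full scan.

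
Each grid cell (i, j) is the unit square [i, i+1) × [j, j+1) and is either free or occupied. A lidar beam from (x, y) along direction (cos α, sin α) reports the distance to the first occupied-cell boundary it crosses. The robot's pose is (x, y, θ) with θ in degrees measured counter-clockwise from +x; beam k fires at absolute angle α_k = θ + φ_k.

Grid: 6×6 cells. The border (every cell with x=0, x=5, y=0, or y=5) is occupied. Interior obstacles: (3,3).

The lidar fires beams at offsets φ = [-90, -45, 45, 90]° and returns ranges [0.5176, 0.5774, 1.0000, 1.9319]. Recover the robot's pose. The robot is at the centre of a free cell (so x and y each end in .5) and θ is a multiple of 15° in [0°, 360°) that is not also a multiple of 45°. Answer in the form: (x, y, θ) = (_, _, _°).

(x, y, θ) = (4.5, 1.5, 15°)

The pose lattice has 15·16 = 240 candidates. Test each by forward raycasting.
  (4.5, 2.5, 330°): beam 1 = 1.7321 ≠ 0.5176 ✗
  (1.5, 3.5, 120°): beam 1 = 3.0000 ≠ 0.5176 ✗
  (2.5, 3.5, 255°): beam 1 = 1.5529 ≠ 0.5176 ✗
  (2.5, 2.5, 195°): beam 1 = 2.5882 ≠ 0.5176 ✗
  (3.5, 1.5, 210°): beam 1 = 4.0415 ≠ 0.5176 ✗
  …
  (4.5, 1.5, 15°): r_1=0.5176, r_2=0.5774, r_3=1.0000, r_4=1.9319 — all match ✓
Unique over the lattice → pose = (4.5, 1.5, 15°).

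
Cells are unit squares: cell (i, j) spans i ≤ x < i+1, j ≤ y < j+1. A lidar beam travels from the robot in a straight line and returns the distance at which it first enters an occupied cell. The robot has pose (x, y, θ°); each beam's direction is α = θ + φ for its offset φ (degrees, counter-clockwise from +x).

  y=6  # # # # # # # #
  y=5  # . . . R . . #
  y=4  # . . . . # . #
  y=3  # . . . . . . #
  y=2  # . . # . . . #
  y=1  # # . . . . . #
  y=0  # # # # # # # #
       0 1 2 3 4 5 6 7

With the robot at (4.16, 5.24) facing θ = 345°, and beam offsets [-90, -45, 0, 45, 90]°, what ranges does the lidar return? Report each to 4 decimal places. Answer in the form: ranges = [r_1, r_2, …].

beam 1: φ=-90°, α=255°
  direction (-0.2588, -0.9659); cell (4,5); t to first gridline: x 0.6182, y 0.2485 (then +3.8637 / +1.0353)
    (4,4) via y @ 0.2485
    (3,4) via x @ 0.6182
    (3,3) via y @ 1.2837
    (3,2) via y @ 2.3190  # hit
  → r_1 = 2.3190
beam 2: φ=-45°, α=300°
  direction (0.5000, -0.8660); cell (4,5); t to first gridline: x 1.6800, y 0.2771 (then +2.0000 / +1.1547)
    (4,4) via y @ 0.2771
    (4,3) via y @ 1.4318
    (5,3) via x @ 1.6800
    (5,2) via y @ 2.5865
    (6,2) via x @ 3.6800
    (6,1) via y @ 3.7412
    (6,0) via y @ 4.8959  # hit
  → r_2 = 4.8959
beam 3: φ=0°, α=345°
  direction (0.9659, -0.2588); cell (4,5); t to first gridline: x 0.8696, y 0.9273 (then +1.0353 / +3.8637)
    (5,5) via x @ 0.8696
    (5,4) via y @ 0.9273  # hit
  → r_3 = 0.9273
beam 4: φ=45°, α=30°
  direction (0.8660, 0.5000); cell (4,5); t to first gridline: x 0.9699, y 1.5200 (then +1.1547 / +2.0000)
    (5,5) via x @ 0.9699
    (5,6) via y @ 1.5200  # hit
  → r_4 = 1.5200
beam 5: φ=90°, α=75°
  direction (0.2588, 0.9659); cell (4,5); t to first gridline: x 3.2455, y 0.7868 (then +3.8637 / +1.0353)
    (4,6) via y @ 0.7868  # hit
  → r_5 = 0.7868

ranges = [2.3190, 4.8959, 0.9273, 1.5200, 0.7868]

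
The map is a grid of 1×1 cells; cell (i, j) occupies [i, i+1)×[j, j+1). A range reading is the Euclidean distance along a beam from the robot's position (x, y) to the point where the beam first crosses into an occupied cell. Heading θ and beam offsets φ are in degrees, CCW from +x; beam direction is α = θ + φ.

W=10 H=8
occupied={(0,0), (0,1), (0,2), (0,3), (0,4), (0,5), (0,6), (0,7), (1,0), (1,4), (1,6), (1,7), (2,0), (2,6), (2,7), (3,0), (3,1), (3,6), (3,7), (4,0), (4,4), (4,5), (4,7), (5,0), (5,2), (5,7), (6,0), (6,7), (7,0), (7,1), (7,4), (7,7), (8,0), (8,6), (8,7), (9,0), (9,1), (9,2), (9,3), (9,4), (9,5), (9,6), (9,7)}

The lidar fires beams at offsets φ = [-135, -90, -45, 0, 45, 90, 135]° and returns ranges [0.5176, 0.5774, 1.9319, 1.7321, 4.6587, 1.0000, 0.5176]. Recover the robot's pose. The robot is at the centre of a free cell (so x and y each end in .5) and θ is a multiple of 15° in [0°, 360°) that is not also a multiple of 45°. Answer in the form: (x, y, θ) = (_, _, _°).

Candidates: 37 free-cell centres × 16 headings = 592 poses. Raycast each; keep the one whose scan matches to 4 dp.
  (8.5, 5.5, 30°): beam 1 = 3.6235 ≠ 0.5176 ✗
  (5.5, 3.5, 255°): beam 1 = 1.0000 ≠ 0.5176 ✗
  (8.5, 4.5, 165°): beam 1 = 0.5774 ≠ 0.5176 ✗
  (8.5, 5.5, 15°): beam 1 = 1.0000 ≠ 0.5176 ✗
  (3.5, 2.5, 120°): beam 1 = 1.5529 ≠ 0.5176 ✗
  …
  (3.5, 5.5, 210°): r_1=0.5176, r_2=0.5774, r_3=1.9319, r_4=1.7321, r_5=4.6587, r_6=1.0000, r_7=0.5176 — all match ✓
Only this pose fits every beam.

(x, y, θ) = (3.5, 5.5, 210°)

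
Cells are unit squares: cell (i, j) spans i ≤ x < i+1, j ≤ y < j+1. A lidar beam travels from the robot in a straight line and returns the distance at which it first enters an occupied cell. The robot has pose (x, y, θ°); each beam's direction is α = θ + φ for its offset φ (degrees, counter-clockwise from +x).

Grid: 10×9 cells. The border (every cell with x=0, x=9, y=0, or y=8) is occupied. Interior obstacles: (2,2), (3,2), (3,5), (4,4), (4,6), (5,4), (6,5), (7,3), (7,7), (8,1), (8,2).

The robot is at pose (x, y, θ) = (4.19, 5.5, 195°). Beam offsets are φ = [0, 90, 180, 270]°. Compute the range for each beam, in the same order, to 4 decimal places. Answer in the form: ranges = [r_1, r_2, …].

beam 1: φ=0°, α=195°
  direction (-0.9659, -0.2588); cell (4,5); t to first gridline: x 0.1967, y 1.9319 (then +1.0353 / +3.8637)
    (3,5) via x @ 0.1967  # hit
  → r_1 = 0.1967
beam 2: φ=90°, α=285°
  direction (0.2588, -0.9659); cell (4,5); t to first gridline: x 3.1296, y 0.5176 (then +3.8637 / +1.0353)
    (4,4) via y @ 0.5176  # hit
  → r_2 = 0.5176
beam 3: φ=180°, α=15°
  direction (0.9659, 0.2588); cell (4,5); t to first gridline: x 0.8386, y 1.9319 (then +1.0353 / +3.8637)
    (5,5) via x @ 0.8386
    (6,5) via x @ 1.8738  # hit
  → r_3 = 1.8738
beam 4: φ=270°, α=105°
  direction (-0.2588, 0.9659); cell (4,5); t to first gridline: x 0.7341, y 0.5176 (then +3.8637 / +1.0353)
    (4,6) via y @ 0.5176  # hit
  → r_4 = 0.5176

ranges = [0.1967, 0.5176, 1.8738, 0.5176]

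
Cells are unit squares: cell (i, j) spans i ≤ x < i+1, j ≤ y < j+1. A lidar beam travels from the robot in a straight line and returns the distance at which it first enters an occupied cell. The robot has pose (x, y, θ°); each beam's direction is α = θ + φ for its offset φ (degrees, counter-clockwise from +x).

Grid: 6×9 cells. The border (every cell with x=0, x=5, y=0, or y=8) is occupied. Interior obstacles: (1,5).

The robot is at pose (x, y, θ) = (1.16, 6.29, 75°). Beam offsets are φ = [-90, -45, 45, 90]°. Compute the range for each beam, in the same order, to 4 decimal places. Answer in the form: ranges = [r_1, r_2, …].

ranges = [3.9755, 3.4200, 0.3200, 0.1656]

beam 1: φ=-90°, α=345°
  d=(0.9659,-0.2588)  start (1,6)  tX=0.8696 tY=1.1205  stride 1/|dx|=1.0353 1/|dy|=3.8637
    cross x-line → (2,6), t=0.8696
    cross y-line → (2,5), t=1.1205
    cross x-line → (3,5), t=1.9049
    cross x-line → (4,5), t=2.9402
    cross x-line → (5,5), t=3.9755 (wall)
  → r_1 = 3.9755
beam 2: φ=-45°, α=30°
  d=(0.8660,0.5000)  start (1,6)  tX=0.9699 tY=1.4200  stride 1/|dx|=1.1547 1/|dy|=2.0000
    cross x-line → (2,6), t=0.9699
    cross y-line → (2,7), t=1.4200
    cross x-line → (3,7), t=2.1246
    cross x-line → (4,7), t=3.2793
    cross y-line → (4,8), t=3.4200 (wall)
  → r_2 = 3.4200
beam 3: φ=45°, α=120°
  d=(-0.5000,0.8660)  start (1,6)  tX=0.3200 tY=0.8198  stride 1/|dx|=2.0000 1/|dy|=1.1547
    cross x-line → (0,6), t=0.3200 (wall)
  → r_3 = 0.3200
beam 4: φ=90°, α=165°
  d=(-0.9659,0.2588)  start (1,6)  tX=0.1656 tY=2.7432  stride 1/|dx|=1.0353 1/|dy|=3.8637
    cross x-line → (0,6), t=0.1656 (wall)
  → r_4 = 0.1656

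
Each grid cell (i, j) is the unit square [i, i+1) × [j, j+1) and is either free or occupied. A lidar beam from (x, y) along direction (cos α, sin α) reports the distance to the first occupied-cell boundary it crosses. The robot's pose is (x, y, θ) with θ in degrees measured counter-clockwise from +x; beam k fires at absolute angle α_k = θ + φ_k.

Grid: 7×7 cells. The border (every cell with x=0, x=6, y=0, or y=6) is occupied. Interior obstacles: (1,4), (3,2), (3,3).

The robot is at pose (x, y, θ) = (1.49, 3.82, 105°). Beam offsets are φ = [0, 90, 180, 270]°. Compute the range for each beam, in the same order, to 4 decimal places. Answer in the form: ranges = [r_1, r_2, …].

ranges = [0.1863, 0.5073, 2.9195, 4.6691]

beam 1: φ=0°, α=105°
  cosα=-0.2588 sinα=0.9659 | (1,3) | tMaxX 1.8932 tMaxY 0.1863 | tΔX 3.8637 tΔY 1.0353
    t=0.1863 [y] (1,4) — stop
  → r_1 = 0.1863
beam 2: φ=90°, α=195°
  cosα=-0.9659 sinα=-0.2588 | (1,3) | tMaxX 0.5073 tMaxY 3.1682 | tΔX 1.0353 tΔY 3.8637
    t=0.5073 [x] (0,3) — stop
  → r_2 = 0.5073
beam 3: φ=180°, α=285°
  cosα=0.2588 sinα=-0.9659 | (1,3) | tMaxX 1.9705 tMaxY 0.8489 | tΔX 3.8637 tΔY 1.0353
    t=0.8489 [y] (1,2)
    t=1.8842 [y] (1,1)
    t=1.9705 [x] (2,1)
    t=2.9195 [y] (2,0) — stop
  → r_3 = 2.9195
beam 4: φ=270°, α=15°
  cosα=0.9659 sinα=0.2588 | (1,3) | tMaxX 0.5280 tMaxY 0.6955 | tΔX 1.0353 tΔY 3.8637
    t=0.5280 [x] (2,3)
    t=0.6955 [y] (2,4)
    t=1.5633 [x] (3,4)
    t=2.5985 [x] (4,4)
    t=3.6338 [x] (5,4)
    t=4.5592 [y] (5,5)
    t=4.6691 [x] (6,5) — stop
  → r_4 = 4.6691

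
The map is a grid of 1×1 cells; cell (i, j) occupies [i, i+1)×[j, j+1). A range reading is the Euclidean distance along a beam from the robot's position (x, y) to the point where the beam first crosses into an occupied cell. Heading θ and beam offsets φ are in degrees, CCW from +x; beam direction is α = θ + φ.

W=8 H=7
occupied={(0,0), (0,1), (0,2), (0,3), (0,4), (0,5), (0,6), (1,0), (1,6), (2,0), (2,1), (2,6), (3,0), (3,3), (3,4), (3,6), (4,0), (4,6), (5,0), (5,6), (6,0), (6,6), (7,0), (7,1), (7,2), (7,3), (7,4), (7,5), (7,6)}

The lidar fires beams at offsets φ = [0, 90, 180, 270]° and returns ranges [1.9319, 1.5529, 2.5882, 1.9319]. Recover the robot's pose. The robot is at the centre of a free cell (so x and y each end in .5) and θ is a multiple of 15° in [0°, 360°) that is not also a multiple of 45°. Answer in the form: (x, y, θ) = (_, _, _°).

Enumerate (i+0.5, j+0.5, θ) over the 27 free cells and 16 admissible headings. For each, cast all 4 beams and compare to the given ranges.
  (5.5, 2.5, 255°): beam 1 = 1.5529 ≠ 1.9319 ✗
  (5.5, 3.5, 255°): beam 1 = 2.5882 ≠ 1.9319 ✗
  (3.5, 2.5, 165°): beam 1 = 2.5882 ≠ 1.9319 ✗
  (6.5, 1.5, 150°): beam 1 = 3.0000 ≠ 1.9319 ✗
  …
  (4.5, 2.5, 195°): r_1=1.9319, r_2=1.5529, r_3=2.5882, r_4=1.9319 — all match ✓
Unique over the lattice → pose = (4.5, 2.5, 195°).

(x, y, θ) = (4.5, 2.5, 195°)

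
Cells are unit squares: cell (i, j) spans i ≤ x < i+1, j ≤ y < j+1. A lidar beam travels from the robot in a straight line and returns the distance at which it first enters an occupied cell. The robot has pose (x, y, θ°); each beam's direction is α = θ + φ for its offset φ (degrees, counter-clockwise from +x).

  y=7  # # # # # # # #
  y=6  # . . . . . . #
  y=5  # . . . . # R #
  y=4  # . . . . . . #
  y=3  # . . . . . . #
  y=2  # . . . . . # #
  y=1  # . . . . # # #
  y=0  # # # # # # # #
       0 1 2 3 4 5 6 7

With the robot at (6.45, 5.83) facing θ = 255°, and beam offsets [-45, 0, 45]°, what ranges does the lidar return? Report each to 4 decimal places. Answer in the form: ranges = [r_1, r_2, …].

beam 1: φ=-45°, α=210°
  dir = (cos 210°, sin 210°) = (-0.8660, -0.5000); from cell (6,5)
  next x-line at t=0.5196, next y-line at t=1.6600; Δt_x=1.1547, Δt_y=2.0000
    x: enter (5,5) at t=0.5196 ← occupied
  → r_1 = 0.5196
beam 2: φ=0°, α=255°
  dir = (cos 255°, sin 255°) = (-0.2588, -0.9659); from cell (6,5)
  next x-line at t=1.7387, next y-line at t=0.8593; Δt_x=3.8637, Δt_y=1.0353
    y: enter (6,4) at t=0.8593
    x: enter (5,4) at t=1.7387
    y: enter (5,3) at t=1.8946
    y: enter (5,2) at t=2.9298
    y: enter (5,1) at t=3.9651 ← occupied
  → r_2 = 3.9651
beam 3: φ=45°, α=300°
  dir = (cos 300°, sin 300°) = (0.5000, -0.8660); from cell (6,5)
  next x-line at t=1.1000, next y-line at t=0.9584; Δt_x=2.0000, Δt_y=1.1547
    y: enter (6,4) at t=0.9584
    x: enter (7,4) at t=1.1000 ← occupied
  → r_3 = 1.1000

ranges = [0.5196, 3.9651, 1.1000]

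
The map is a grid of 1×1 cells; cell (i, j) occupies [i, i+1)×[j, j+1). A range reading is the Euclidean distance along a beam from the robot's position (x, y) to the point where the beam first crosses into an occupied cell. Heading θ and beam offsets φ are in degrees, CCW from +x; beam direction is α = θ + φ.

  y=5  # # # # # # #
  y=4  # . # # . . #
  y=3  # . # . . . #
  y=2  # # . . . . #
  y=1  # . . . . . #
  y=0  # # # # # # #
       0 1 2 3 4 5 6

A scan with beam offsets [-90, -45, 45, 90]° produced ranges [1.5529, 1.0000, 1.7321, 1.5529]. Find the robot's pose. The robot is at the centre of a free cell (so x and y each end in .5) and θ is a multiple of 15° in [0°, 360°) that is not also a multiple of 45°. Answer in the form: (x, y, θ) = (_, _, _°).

(x, y, θ) = (3.5, 2.5, 195°)

The pose lattice has 16·16 = 256 candidates. Test each by forward raycasting.
  (4.5, 2.5, 30°): beam 1 = 1.7321 ≠ 1.5529 ✗
  (4.5, 4.5, 195°): beam 1 = 0.5176 ≠ 1.5529 ✗
  (4.5, 4.5, 60°): beam 1 = 1.7321 ≠ 1.5529 ✗
  (4.5, 3.5, 330°): beam 1 = 2.8868 ≠ 1.5529 ✗
  …
  (3.5, 2.5, 195°): r_1=1.5529, r_2=1.0000, r_3=1.7321, r_4=1.5529 — all match ✓
Only this pose fits every beam.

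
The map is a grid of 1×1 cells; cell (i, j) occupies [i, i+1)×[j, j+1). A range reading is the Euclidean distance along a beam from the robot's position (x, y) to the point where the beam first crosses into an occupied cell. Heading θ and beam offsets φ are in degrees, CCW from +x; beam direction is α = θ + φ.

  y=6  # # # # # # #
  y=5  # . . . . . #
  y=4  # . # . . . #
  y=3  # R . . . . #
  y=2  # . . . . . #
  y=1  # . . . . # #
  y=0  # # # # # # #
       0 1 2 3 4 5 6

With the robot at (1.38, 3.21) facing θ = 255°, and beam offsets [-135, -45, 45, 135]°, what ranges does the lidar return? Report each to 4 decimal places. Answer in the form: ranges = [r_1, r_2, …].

beam 1: φ=-135°, α=120°
  direction (-0.5000, 0.8660); cell (1,3); t to first gridline: x 0.7600, y 0.9122 (then +2.0000 / +1.1547)
    (0,3) via x @ 0.7600  # hit
  → r_1 = 0.7600
beam 2: φ=-45°, α=210°
  direction (-0.8660, -0.5000); cell (1,3); t to first gridline: x 0.4388, y 0.4200 (then +1.1547 / +2.0000)
    (1,2) via y @ 0.4200
    (0,2) via x @ 0.4388  # hit
  → r_2 = 0.4388
beam 3: φ=45°, α=300°
  direction (0.5000, -0.8660); cell (1,3); t to first gridline: x 1.2400, y 0.2425 (then +2.0000 / +1.1547)
    (1,2) via y @ 0.2425
    (2,2) via x @ 1.2400
    (2,1) via y @ 1.3972
    (2,0) via y @ 2.5519  # hit
  → r_3 = 2.5519
beam 4: φ=135°, α=30°
  direction (0.8660, 0.5000); cell (1,3); t to first gridline: x 0.7159, y 1.5800 (then +1.1547 / +2.0000)
    (2,3) via x @ 0.7159
    (2,4) via y @ 1.5800  # hit
  → r_4 = 1.5800

ranges = [0.7600, 0.4388, 2.5519, 1.5800]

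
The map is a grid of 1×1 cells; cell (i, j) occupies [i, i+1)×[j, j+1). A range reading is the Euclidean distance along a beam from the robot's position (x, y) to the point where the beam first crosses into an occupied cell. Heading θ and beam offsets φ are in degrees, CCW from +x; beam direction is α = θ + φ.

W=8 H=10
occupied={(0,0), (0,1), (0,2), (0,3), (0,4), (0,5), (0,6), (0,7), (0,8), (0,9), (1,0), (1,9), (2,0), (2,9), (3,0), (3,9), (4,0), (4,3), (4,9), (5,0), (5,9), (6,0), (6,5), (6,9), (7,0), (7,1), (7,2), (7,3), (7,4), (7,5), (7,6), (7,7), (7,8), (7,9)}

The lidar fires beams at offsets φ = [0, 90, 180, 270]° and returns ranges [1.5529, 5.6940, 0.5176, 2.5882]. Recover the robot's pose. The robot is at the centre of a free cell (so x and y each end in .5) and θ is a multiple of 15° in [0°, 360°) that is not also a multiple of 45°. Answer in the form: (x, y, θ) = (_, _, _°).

The pose lattice has 46·16 = 736 candidates. Test each by forward raycasting.
  (5.5, 8.5, 330°): beam 1 = 1.7321 ≠ 1.5529 ✗
  (1.5, 4.5, 255°): beam 1 = 1.9319 ≠ 1.5529 ✗
  (3.5, 3.5, 240°): beam 1 = 2.8868 ≠ 1.5529 ✗
  (3.5, 7.5, 105°): beam 2 = 2.5882 ≠ 5.6940 ✗
  …
  (5.5, 3.5, 15°): r_1=1.5529, r_2=5.6940, r_3=0.5176, r_4=2.5882 — all match ✓
Unique over the lattice → pose = (5.5, 3.5, 15°).

(x, y, θ) = (5.5, 3.5, 15°)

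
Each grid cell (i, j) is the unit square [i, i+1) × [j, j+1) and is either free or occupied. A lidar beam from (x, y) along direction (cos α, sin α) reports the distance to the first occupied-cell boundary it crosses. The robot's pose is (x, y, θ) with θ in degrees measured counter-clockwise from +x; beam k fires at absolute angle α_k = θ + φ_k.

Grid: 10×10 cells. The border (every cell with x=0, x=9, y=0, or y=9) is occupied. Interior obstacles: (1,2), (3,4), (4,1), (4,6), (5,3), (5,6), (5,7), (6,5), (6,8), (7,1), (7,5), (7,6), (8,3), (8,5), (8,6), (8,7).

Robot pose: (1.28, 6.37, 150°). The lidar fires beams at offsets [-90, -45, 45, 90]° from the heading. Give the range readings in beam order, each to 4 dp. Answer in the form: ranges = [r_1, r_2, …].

ranges = [3.0369, 1.0818, 0.2899, 0.5600]

beam 1: φ=-90°, α=60°
  d=(0.5000,0.8660)  start (1,6)  tX=1.4400 tY=0.7275  stride 1/|dx|=2.0000 1/|dy|=1.1547
    cross y-line → (1,7), t=0.7275
    cross x-line → (2,7), t=1.4400
    cross y-line → (2,8), t=1.8822
    cross y-line → (2,9), t=3.0369 (wall)
  → r_1 = 3.0369
beam 2: φ=-45°, α=105°
  d=(-0.2588,0.9659)  start (1,6)  tX=1.0818 tY=0.6522  stride 1/|dx|=3.8637 1/|dy|=1.0353
    cross y-line → (1,7), t=0.6522
    cross x-line → (0,7), t=1.0818 (wall)
  → r_2 = 1.0818
beam 3: φ=45°, α=195°
  d=(-0.9659,-0.2588)  start (1,6)  tX=0.2899 tY=1.4296  stride 1/|dx|=1.0353 1/|dy|=3.8637
    cross x-line → (0,6), t=0.2899 (wall)
  → r_3 = 0.2899
beam 4: φ=90°, α=240°
  d=(-0.5000,-0.8660)  start (1,6)  tX=0.5600 tY=0.4272  stride 1/|dx|=2.0000 1/|dy|=1.1547
    cross y-line → (1,5), t=0.4272
    cross x-line → (0,5), t=0.5600 (wall)
  → r_4 = 0.5600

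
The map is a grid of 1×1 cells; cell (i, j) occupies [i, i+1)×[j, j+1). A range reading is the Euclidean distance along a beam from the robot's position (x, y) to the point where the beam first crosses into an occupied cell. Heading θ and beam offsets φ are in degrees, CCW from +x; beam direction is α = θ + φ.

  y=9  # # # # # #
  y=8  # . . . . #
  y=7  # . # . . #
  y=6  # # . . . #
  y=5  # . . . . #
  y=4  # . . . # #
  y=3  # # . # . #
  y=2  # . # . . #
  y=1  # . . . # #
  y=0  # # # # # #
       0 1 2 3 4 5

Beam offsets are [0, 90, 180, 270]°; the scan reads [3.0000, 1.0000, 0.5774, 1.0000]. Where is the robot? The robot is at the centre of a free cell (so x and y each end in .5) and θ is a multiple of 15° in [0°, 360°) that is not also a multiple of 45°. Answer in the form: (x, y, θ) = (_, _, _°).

Candidates: 25 free-cell centres × 16 headings = 400 poses. Raycast each; keep the one whose scan matches to 4 dp.
  (1.5, 8.5, 255°): beam 1 = 1.5529 ≠ 3.0000 ✗
  (3.5, 2.5, 105°): beam 1 = 0.5176 ≠ 3.0000 ✗
  (1.5, 2.5, 105°): beam 1 = 0.5176 ≠ 3.0000 ✗
  …
  (3.5, 8.5, 300°): r_1=3.0000, r_2=1.0000, r_3=0.5774, r_4=1.0000 — all match ✓
Unique over the lattice → pose = (3.5, 8.5, 300°).

(x, y, θ) = (3.5, 8.5, 300°)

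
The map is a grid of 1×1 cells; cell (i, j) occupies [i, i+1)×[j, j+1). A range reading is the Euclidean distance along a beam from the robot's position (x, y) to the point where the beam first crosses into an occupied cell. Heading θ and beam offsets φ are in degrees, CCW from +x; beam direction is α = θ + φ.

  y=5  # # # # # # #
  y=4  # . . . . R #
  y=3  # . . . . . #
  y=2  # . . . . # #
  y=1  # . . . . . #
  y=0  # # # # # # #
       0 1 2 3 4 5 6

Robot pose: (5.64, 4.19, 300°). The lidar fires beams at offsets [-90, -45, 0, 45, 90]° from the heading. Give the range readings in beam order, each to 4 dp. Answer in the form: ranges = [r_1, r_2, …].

beam 1: φ=-90°, α=210°
  cosα=-0.8660 sinα=-0.5000 | (5,4) | tMaxX 0.7390 tMaxY 0.3800 | tΔX 1.1547 tΔY 2.0000
    t=0.3800 [y] (5,3)
    t=0.7390 [x] (4,3)
    t=1.8937 [x] (3,3)
    t=2.3800 [y] (3,2)
    t=3.0484 [x] (2,2)
    t=4.2031 [x] (1,2)
    t=4.3800 [y] (1,1)
    t=5.3578 [x] (0,1) — stop
  → r_1 = 5.3578
beam 2: φ=-45°, α=255°
  cosα=-0.2588 sinα=-0.9659 | (5,4) | tMaxX 2.4728 tMaxY 0.1967 | tΔX 3.8637 tΔY 1.0353
    t=0.1967 [y] (5,3)
    t=1.2320 [y] (5,2) — stop
  → r_2 = 1.2320
beam 3: φ=0°, α=300°
  cosα=0.5000 sinα=-0.8660 | (5,4) | tMaxX 0.7200 tMaxY 0.2194 | tΔX 2.0000 tΔY 1.1547
    t=0.2194 [y] (5,3)
    t=0.7200 [x] (6,3) — stop
  → r_3 = 0.7200
beam 4: φ=45°, α=345°
  cosα=0.9659 sinα=-0.2588 | (5,4) | tMaxX 0.3727 tMaxY 0.7341 | tΔX 1.0353 tΔY 3.8637
    t=0.3727 [x] (6,4) — stop
  → r_4 = 0.3727
beam 5: φ=90°, α=30°
  cosα=0.8660 sinα=0.5000 | (5,4) | tMaxX 0.4157 tMaxY 1.6200 | tΔX 1.1547 tΔY 2.0000
    t=0.4157 [x] (6,4) — stop
  → r_5 = 0.4157

ranges = [5.3578, 1.2320, 0.7200, 0.3727, 0.4157]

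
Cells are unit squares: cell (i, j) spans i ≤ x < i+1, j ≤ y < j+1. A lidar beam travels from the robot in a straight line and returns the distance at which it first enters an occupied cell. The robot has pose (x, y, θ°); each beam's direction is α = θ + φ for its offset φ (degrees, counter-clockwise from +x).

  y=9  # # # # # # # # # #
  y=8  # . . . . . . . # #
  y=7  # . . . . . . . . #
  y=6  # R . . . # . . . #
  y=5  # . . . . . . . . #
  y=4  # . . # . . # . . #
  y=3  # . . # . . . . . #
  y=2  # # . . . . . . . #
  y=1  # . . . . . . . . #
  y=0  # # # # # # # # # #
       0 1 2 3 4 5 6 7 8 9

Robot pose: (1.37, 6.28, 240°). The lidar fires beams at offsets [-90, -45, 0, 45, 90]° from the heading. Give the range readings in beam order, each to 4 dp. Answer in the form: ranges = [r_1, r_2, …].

ranges = [0.4272, 0.3831, 0.7400, 5.4663, 2.5600]

beam 1: φ=-90°, α=150°
  cosα=-0.8660 sinα=0.5000 | (1,6) | tMaxX 0.4272 tMaxY 1.4400 | tΔX 1.1547 tΔY 2.0000
    t=0.4272 [x] (0,6) — stop
  → r_1 = 0.4272
beam 2: φ=-45°, α=195°
  cosα=-0.9659 sinα=-0.2588 | (1,6) | tMaxX 0.3831 tMaxY 1.0818 | tΔX 1.0353 tΔY 3.8637
    t=0.3831 [x] (0,6) — stop
  → r_2 = 0.3831
beam 3: φ=0°, α=240°
  cosα=-0.5000 sinα=-0.8660 | (1,6) | tMaxX 0.7400 tMaxY 0.3233 | tΔX 2.0000 tΔY 1.1547
    t=0.3233 [y] (1,5)
    t=0.7400 [x] (0,5) — stop
  → r_3 = 0.7400
beam 4: φ=45°, α=285°
  cosα=0.2588 sinα=-0.9659 | (1,6) | tMaxX 2.4341 tMaxY 0.2899 | tΔX 3.8637 tΔY 1.0353
    t=0.2899 [y] (1,5)
    t=1.3252 [y] (1,4)
    t=2.3604 [y] (1,3)
    t=2.4341 [x] (2,3)
    t=3.3957 [y] (2,2)
    t=4.4310 [y] (2,1)
    t=5.4663 [y] (2,0) — stop
  → r_4 = 5.4663
beam 5: φ=90°, α=330°
  cosα=0.8660 sinα=-0.5000 | (1,6) | tMaxX 0.7275 tMaxY 0.5600 | tΔX 1.1547 tΔY 2.0000
    t=0.5600 [y] (1,5)
    t=0.7275 [x] (2,5)
    t=1.8822 [x] (3,5)
    t=2.5600 [y] (3,4) — stop
  → r_5 = 2.5600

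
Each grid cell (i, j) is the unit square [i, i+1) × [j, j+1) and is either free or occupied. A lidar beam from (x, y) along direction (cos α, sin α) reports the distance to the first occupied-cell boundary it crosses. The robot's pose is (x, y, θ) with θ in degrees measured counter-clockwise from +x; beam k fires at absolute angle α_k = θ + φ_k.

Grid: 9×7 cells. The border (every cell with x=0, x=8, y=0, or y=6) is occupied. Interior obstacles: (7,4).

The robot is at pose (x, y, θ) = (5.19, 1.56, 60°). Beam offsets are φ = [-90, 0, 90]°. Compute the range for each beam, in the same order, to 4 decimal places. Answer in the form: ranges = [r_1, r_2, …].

ranges = [1.1200, 3.6200, 4.8382]

beam 1: φ=-90°, α=330°
  direction (0.8660, -0.5000); cell (5,1); t to first gridline: x 0.9353, y 1.1200 (then +1.1547 / +2.0000)
    (6,1) via x @ 0.9353
    (6,0) via y @ 1.1200  # hit
  → r_1 = 1.1200
beam 2: φ=0°, α=60°
  direction (0.5000, 0.8660); cell (5,1); t to first gridline: x 1.6200, y 0.5081 (then +2.0000 / +1.1547)
    (5,2) via y @ 0.5081
    (6,2) via x @ 1.6200
    (6,3) via y @ 1.6628
    (6,4) via y @ 2.8175
    (7,4) via x @ 3.6200  # hit
  → r_2 = 3.6200
beam 3: φ=90°, α=150°
  direction (-0.8660, 0.5000); cell (5,1); t to first gridline: x 0.2194, y 0.8800 (then +1.1547 / +2.0000)
    (4,1) via x @ 0.2194
    (4,2) via y @ 0.8800
    (3,2) via x @ 1.3741
    (2,2) via x @ 2.5288
    (2,3) via y @ 2.8800
    (1,3) via x @ 3.6835
    (0,3) via x @ 4.8382  # hit
  → r_3 = 4.8382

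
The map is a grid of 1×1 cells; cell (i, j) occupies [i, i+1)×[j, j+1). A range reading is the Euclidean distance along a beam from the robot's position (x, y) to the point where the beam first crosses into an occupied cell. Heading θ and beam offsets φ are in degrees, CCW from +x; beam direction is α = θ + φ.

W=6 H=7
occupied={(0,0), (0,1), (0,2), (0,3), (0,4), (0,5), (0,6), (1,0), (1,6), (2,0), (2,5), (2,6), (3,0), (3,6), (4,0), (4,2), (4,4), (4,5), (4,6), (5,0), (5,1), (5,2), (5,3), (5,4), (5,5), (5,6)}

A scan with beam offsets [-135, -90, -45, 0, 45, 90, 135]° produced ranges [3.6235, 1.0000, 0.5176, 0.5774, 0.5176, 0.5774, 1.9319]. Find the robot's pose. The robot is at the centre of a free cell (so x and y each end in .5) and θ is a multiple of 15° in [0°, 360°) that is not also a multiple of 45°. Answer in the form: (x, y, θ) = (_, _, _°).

(x, y, θ) = (1.5, 1.5, 210°)

Candidates: 16 free-cell centres × 16 headings = 256 poses. Raycast each; keep the one whose scan matches to 4 dp.
  (3.5, 4.5, 240°): beam 1 = 1.5529 ≠ 3.6235 ✗
  (3.5, 2.5, 120°): beam 1 = 0.5176 ≠ 3.6235 ✗
  (3.5, 5.5, 75°): beam 1 = 1.0000 ≠ 3.6235 ✗
  (1.5, 5.5, 60°): beam 1 = 4.6587 ≠ 3.6235 ✗
  (3.5, 2.5, 210°): beam 1 = 1.9319 ≠ 3.6235 ✗
  …
  (1.5, 1.5, 210°): r_1=3.6235, r_2=1.0000, r_3=0.5176, r_4=0.5774, r_5=0.5176, r_6=0.5774, r_7=1.9319 — all match ✓
Only this pose fits every beam.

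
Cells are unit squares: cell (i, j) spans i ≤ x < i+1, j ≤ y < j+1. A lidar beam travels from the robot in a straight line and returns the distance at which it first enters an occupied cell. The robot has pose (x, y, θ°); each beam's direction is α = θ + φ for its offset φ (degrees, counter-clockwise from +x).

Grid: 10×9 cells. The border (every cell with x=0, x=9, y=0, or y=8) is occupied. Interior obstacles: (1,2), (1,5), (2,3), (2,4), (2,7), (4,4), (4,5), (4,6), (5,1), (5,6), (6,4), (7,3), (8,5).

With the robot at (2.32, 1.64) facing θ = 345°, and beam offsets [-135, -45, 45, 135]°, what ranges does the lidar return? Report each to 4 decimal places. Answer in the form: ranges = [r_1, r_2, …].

beam 1: φ=-135°, α=210°
  dir = (cos 210°, sin 210°) = (-0.8660, -0.5000); from cell (2,1)
  next x-line at t=0.3695, next y-line at t=1.2800; Δt_x=1.1547, Δt_y=2.0000
    x: enter (1,1) at t=0.3695
    y: enter (1,0) at t=1.2800 ← occupied
  → r_1 = 1.2800
beam 2: φ=-45°, α=300°
  dir = (cos 300°, sin 300°) = (0.5000, -0.8660); from cell (2,1)
  next x-line at t=1.3600, next y-line at t=0.7390; Δt_x=2.0000, Δt_y=1.1547
    y: enter (2,0) at t=0.7390 ← occupied
  → r_2 = 0.7390
beam 3: φ=45°, α=30°
  dir = (cos 30°, sin 30°) = (0.8660, 0.5000); from cell (2,1)
  next x-line at t=0.7852, next y-line at t=0.7200; Δt_x=1.1547, Δt_y=2.0000
    y: enter (2,2) at t=0.7200
    x: enter (3,2) at t=0.7852
    x: enter (4,2) at t=1.9399
    y: enter (4,3) at t=2.7200
    x: enter (5,3) at t=3.0946
    x: enter (6,3) at t=4.2493
    y: enter (6,4) at t=4.7200 ← occupied
  → r_3 = 4.7200
beam 4: φ=135°, α=120°
  dir = (cos 120°, sin 120°) = (-0.5000, 0.8660); from cell (2,1)
  next x-line at t=0.6400, next y-line at t=0.4157; Δt_x=2.0000, Δt_y=1.1547
    y: enter (2,2) at t=0.4157
    x: enter (1,2) at t=0.6400 ← occupied
  → r_4 = 0.6400

ranges = [1.2800, 0.7390, 4.7200, 0.6400]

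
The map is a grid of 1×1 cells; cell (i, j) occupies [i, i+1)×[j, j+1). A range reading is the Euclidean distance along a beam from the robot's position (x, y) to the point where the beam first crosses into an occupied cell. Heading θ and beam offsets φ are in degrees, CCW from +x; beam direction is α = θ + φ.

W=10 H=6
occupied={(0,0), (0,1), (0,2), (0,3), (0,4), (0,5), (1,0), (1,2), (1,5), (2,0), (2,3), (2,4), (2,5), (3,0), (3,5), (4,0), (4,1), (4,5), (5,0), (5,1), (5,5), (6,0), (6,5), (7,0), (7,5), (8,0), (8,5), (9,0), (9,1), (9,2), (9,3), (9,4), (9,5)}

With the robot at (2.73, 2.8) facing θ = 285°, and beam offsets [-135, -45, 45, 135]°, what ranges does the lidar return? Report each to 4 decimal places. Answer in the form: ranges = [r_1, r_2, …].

beam 1: φ=-135°, α=150°
  cosα=-0.8660 sinα=0.5000 | (2,2) | tMaxX 0.8429 tMaxY 0.4000 | tΔX 1.1547 tΔY 2.0000
    t=0.4000 [y] (2,3) — stop
  → r_1 = 0.4000
beam 2: φ=-45°, α=240°
  cosα=-0.5000 sinα=-0.8660 | (2,2) | tMaxX 1.4600 tMaxY 0.9238 | tΔX 2.0000 tΔY 1.1547
    t=0.9238 [y] (2,1)
    t=1.4600 [x] (1,1)
    t=2.0785 [y] (1,0) — stop
  → r_2 = 2.0785
beam 3: φ=45°, α=330°
  cosα=0.8660 sinα=-0.5000 | (2,2) | tMaxX 0.3118 tMaxY 1.6000 | tΔX 1.1547 tΔY 2.0000
    t=0.3118 [x] (3,2)
    t=1.4665 [x] (4,2)
    t=1.6000 [y] (4,1) — stop
  → r_3 = 1.6000
beam 4: φ=135°, α=60°
  cosα=0.5000 sinα=0.8660 | (2,2) | tMaxX 0.5400 tMaxY 0.2309 | tΔX 2.0000 tΔY 1.1547
    t=0.2309 [y] (2,3) — stop
  → r_4 = 0.2309

ranges = [0.4000, 2.0785, 1.6000, 0.2309]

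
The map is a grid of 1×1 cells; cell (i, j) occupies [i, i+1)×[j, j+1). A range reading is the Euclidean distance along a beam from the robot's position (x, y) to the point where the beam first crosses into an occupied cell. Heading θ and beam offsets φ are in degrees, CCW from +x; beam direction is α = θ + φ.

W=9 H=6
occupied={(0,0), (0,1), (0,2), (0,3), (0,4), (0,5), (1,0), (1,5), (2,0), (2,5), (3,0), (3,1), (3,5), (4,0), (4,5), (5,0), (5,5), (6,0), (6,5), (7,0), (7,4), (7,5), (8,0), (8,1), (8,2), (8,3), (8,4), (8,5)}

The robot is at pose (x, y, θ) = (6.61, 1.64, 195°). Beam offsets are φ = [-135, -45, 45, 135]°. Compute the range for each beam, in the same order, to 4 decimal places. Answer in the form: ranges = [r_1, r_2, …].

ranges = [2.7251, 6.4779, 0.7390, 1.2800]

beam 1: φ=-135°, α=60°
  d=(0.5000,0.8660)  start (6,1)  tX=0.7800 tY=0.4157  stride 1/|dx|=2.0000 1/|dy|=1.1547
    cross y-line → (6,2), t=0.4157
    cross x-line → (7,2), t=0.7800
    cross y-line → (7,3), t=1.5704
    cross y-line → (7,4), t=2.7251 (wall)
  → r_1 = 2.7251
beam 2: φ=-45°, α=150°
  d=(-0.8660,0.5000)  start (6,1)  tX=0.7044 tY=0.7200  stride 1/|dx|=1.1547 1/|dy|=2.0000
    cross x-line → (5,1), t=0.7044
    cross y-line → (5,2), t=0.7200
    cross x-line → (4,2), t=1.8591
    cross y-line → (4,3), t=2.7200
    cross x-line → (3,3), t=3.0138
    cross x-line → (2,3), t=4.1685
    cross y-line → (2,4), t=4.7200
    cross x-line → (1,4), t=5.3232
    cross x-line → (0,4), t=6.4779 (wall)
  → r_2 = 6.4779
beam 3: φ=45°, α=240°
  d=(-0.5000,-0.8660)  start (6,1)  tX=1.2200 tY=0.7390  stride 1/|dx|=2.0000 1/|dy|=1.1547
    cross y-line → (6,0), t=0.7390 (wall)
  → r_3 = 0.7390
beam 4: φ=135°, α=330°
  d=(0.8660,-0.5000)  start (6,1)  tX=0.4503 tY=1.2800  stride 1/|dx|=1.1547 1/|dy|=2.0000
    cross x-line → (7,1), t=0.4503
    cross y-line → (7,0), t=1.2800 (wall)
  → r_4 = 1.2800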